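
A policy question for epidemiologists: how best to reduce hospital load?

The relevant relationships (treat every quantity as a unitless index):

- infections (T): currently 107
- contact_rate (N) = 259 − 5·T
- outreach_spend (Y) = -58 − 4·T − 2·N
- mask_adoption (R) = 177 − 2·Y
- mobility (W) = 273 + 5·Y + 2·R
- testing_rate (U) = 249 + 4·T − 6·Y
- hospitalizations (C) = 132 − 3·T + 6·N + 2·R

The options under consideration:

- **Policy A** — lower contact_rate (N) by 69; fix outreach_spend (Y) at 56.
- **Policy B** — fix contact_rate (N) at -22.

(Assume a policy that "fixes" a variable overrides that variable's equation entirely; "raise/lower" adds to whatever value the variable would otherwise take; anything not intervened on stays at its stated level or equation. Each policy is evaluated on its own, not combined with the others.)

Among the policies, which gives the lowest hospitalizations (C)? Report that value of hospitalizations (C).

Policy A (N − 69, Y := 56):
  T = 107
  N = 259 − 5·107 (−69 from intervention) = -345
  Y = 56
  R = 177 − 2·56 = 65
  C = 132 − 3·107 + 6·(-345) + 2·65 = -2129
Policy B (N := -22):
  T = 107
  N = -22
  Y = -58 − 4·107 − 2·(-22) = -442
  R = 177 − 2·(-442) = 1061
  C = 132 − 3·107 + 6·(-22) + 2·1061 = 1801
Comparing — Policy A: C=-2129, Policy B: C=1801. Lowest is -2129 (Policy A).

-2129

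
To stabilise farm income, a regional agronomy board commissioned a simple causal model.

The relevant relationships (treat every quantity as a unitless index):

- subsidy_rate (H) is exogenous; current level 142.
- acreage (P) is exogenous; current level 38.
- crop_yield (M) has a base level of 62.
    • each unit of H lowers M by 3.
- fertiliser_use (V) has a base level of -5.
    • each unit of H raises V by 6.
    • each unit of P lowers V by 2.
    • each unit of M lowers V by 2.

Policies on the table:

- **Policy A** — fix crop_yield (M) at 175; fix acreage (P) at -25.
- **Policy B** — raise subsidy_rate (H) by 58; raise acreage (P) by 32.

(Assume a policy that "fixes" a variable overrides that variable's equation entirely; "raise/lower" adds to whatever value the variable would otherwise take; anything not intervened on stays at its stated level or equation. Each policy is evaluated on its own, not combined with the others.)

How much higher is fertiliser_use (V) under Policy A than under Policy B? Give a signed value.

Policy A (M := 175, P := -25):
  H = 142
  P = -25
  M = 175
  V = -5 + 6·142 − 2·(-25) − 2·175 = 547
Policy B (H + 58, P + 32):
  H = 142 + 58 = 200
  P = 38 + 32 = 70
  M = 62 − 3·200 = -538
  V = -5 + 6·200 − 2·70 − 2·(-538) = 2131
V: 547 − 2131 = -1584

-1584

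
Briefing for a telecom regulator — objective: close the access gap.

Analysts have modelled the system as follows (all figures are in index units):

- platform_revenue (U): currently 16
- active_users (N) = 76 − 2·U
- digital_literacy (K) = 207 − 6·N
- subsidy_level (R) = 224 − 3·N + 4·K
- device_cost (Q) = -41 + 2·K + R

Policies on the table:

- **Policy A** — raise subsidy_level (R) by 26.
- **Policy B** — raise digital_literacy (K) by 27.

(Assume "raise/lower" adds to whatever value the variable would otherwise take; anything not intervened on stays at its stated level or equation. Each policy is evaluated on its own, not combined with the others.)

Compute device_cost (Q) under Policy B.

Policy B (K + 27):
  U = 16
  N = 76 − 2·16 = 44
  K = 207 − 6·44 (+27 from intervention) = -30
  R = 224 − 3·44 + 4·(-30) = -28
  Q = -41 + 2·(-30) + (-28) = -129

-129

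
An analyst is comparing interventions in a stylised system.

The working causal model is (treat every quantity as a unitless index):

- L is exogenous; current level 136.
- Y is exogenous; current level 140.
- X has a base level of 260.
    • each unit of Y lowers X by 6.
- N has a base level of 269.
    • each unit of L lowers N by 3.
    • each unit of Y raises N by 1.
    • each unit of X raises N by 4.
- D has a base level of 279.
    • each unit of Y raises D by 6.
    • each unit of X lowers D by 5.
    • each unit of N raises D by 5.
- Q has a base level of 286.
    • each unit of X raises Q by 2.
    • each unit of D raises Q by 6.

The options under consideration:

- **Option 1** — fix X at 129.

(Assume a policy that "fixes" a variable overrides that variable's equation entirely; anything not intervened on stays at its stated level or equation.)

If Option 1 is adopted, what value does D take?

3059

Option 1 (X := 129):
  L = 136
  Y = 140
  X = 129
  N = 269 − 3·136 + 140 + 4·129 = 517
  D = 279 + 6·140 − 5·129 + 5·517 = 3059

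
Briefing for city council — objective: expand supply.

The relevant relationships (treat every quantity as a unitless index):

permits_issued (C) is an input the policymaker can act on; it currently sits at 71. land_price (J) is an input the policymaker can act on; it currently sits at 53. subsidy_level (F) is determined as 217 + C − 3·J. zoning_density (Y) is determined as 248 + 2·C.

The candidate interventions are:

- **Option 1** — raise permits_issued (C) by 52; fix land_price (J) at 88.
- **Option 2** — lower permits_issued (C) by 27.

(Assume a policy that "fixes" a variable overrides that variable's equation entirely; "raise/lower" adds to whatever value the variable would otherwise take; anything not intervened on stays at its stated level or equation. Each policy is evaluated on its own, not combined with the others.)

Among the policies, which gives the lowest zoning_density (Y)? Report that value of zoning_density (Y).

Option 1 (C + 52, J := 88):
  C = 71 + 52 = 123
  Y = 248 + 2·123 = 494
Option 2 (C − 27):
  C = 71 − 27 = 44
  Y = 248 + 2·44 = 336
Comparing — Option 1: Y=494, Option 2: Y=336. Lowest is 336 (Option 2).

336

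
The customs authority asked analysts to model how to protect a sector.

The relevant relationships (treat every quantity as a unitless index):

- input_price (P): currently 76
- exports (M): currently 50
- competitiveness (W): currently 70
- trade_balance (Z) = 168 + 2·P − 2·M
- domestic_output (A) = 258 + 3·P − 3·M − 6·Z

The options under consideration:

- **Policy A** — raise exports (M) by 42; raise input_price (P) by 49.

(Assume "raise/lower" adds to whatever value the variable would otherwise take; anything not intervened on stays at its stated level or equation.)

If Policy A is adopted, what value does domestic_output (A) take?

-1047

Policy A (M + 42, P + 49):
  P = 76 + 49 = 125
  M = 50 + 42 = 92
  Z = 168 + 2·125 − 2·92 = 234
  A = 258 + 3·125 − 3·92 − 6·234 = -1047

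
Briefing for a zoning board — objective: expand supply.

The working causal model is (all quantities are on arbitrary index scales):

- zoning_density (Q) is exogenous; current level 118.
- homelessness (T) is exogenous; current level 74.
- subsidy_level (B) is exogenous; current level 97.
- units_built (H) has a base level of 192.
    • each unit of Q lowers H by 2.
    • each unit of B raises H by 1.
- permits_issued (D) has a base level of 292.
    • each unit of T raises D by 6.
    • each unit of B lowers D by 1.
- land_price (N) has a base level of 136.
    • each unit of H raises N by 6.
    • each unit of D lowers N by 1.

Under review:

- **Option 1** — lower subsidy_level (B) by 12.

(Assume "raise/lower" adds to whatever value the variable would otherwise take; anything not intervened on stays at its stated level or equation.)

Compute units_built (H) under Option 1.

Option 1 (B − 12):
  Q = 118
  B = 97 − 12 = 85
  H = 192 − 2·118 + 85 = 41

41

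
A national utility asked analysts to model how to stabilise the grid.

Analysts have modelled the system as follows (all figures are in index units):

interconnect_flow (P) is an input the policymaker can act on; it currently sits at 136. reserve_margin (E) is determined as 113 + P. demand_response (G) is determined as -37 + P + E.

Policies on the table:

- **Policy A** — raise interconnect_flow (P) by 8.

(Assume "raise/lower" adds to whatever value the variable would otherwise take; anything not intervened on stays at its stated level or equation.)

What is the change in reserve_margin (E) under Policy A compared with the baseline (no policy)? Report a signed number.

Baseline:
  P = 136
  E = 113 + 136 = 249
Policy A (P + 8):
  P = 136 + 8 = 144
  E = 113 + 144 = 257
Change in E: 257 − 249 = 8

8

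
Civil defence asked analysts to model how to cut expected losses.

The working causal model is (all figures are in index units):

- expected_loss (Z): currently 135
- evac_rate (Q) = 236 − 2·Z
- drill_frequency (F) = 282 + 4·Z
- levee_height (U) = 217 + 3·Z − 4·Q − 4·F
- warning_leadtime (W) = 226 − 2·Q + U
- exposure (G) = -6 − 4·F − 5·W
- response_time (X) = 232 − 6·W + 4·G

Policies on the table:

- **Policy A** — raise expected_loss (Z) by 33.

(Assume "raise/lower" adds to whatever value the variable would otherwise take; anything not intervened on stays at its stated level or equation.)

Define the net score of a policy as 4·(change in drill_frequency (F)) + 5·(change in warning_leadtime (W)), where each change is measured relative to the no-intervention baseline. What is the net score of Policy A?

363

Baseline:
  Z = 135
  Q = 236 − 2·135 = -34
  F = 282 + 4·135 = 822
  U = 217 + 3·135 − 4·(-34) − 4·822 = -2530
  W = 226 − 2·(-34) + (-2530) = -2236
Policy A (Z + 33):
  Z = 135 + 33 = 168
  Q = 236 − 2·168 = -100
  F = 282 + 4·168 = 954
  U = 217 + 3·168 − 4·(-100) − 4·954 = -2695
  W = 226 − 2·(-100) + (-2695) = -2269
ΔF = 954 − 822 = 132; ΔW = -2269 − (-2236) = -33
Score = 4·132 + 5·(-33) = 363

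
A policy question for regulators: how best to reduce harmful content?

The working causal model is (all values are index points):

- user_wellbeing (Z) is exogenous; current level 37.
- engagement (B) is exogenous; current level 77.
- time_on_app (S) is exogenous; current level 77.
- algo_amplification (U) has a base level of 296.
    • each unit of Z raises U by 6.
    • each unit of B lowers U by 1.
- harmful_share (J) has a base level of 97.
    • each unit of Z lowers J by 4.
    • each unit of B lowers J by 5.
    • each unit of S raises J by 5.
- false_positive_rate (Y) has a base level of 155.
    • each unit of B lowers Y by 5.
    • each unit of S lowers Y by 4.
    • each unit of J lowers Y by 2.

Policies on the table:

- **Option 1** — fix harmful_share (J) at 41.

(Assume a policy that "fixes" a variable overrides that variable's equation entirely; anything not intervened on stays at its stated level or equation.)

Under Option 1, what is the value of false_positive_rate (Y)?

-620

Option 1 (J := 41):
  Z = 37
  B = 77
  S = 77
  J = 41
  Y = 155 − 5·77 − 4·77 − 2·41 = -620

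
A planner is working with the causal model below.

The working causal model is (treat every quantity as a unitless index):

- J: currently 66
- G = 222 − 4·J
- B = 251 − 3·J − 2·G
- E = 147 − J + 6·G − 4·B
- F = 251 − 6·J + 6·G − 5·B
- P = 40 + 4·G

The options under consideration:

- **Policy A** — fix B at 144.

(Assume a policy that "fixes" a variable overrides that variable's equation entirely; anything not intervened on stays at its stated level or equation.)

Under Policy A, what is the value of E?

-747

Policy A (B := 144):
  J = 66
  G = 222 − 4·66 = -42
  B = 144
  E = 147 − 66 + 6·(-42) − 4·144 = -747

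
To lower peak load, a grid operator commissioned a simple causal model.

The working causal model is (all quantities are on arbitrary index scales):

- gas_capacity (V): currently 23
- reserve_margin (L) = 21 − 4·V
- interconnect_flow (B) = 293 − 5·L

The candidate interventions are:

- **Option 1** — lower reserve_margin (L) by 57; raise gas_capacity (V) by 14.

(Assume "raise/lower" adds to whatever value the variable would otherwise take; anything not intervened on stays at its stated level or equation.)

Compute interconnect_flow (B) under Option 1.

Option 1 (L − 57, V + 14):
  V = 23 + 14 = 37
  L = 21 − 4·37 (−57 from intervention) = -184
  B = 293 − 5·(-184) = 1213

1213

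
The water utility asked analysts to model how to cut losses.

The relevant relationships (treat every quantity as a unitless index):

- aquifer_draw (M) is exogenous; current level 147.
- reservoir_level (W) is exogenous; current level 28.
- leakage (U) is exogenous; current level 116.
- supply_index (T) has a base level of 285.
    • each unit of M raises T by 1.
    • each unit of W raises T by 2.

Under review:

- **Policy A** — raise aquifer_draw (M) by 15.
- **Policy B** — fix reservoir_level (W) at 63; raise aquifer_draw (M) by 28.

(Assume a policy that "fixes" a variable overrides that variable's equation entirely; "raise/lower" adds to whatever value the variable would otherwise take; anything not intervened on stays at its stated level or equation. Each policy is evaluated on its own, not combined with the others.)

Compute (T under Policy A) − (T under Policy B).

-83

Policy A (M + 15):
  M = 147 + 15 = 162
  W = 28
  T = 285 + 162 + 2·28 = 503
Policy B (W := 63, M + 28):
  M = 147 + 28 = 175
  W = 63
  T = 285 + 175 + 2·63 = 586
T: 503 − 586 = -83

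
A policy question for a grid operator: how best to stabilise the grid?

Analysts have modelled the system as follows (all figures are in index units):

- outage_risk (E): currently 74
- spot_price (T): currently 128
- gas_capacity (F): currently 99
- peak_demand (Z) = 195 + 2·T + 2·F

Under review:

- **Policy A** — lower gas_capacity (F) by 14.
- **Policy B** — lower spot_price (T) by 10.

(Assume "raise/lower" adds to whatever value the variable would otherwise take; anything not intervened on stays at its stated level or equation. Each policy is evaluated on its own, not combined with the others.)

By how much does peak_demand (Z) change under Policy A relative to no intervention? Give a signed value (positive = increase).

-28

Baseline:
  T = 128
  F = 99
  Z = 195 + 2·128 + 2·99 = 649
Policy A (F − 14):
  T = 128
  F = 99 − 14 = 85
  Z = 195 + 2·128 + 2·85 = 621
Change in Z: 621 − 649 = -28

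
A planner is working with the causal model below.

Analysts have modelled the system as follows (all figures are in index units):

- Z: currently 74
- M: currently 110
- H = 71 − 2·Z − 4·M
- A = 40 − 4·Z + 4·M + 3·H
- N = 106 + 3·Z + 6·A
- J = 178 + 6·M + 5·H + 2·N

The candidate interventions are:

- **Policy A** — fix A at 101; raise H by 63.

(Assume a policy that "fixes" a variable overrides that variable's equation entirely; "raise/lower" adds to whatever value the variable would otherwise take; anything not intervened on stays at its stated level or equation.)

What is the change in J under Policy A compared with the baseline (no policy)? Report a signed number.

Baseline:
  Z = 74
  M = 110
  H = 71 − 2·74 − 4·110 = -517
  A = 40 − 4·74 + 4·110 + 3·(-517) = -1367
  N = 106 + 3·74 + 6·(-1367) = -7874
  J = 178 + 6·110 + 5·(-517) + 2·(-7874) = -17495
Policy A (A := 101, H + 63):
  Z = 74
  M = 110
  H = 71 − 2·74 − 4·110 (+63 from intervention) = -454
  A = 101
  N = 106 + 3·74 + 6·101 = 934
  J = 178 + 6·110 + 5·(-454) + 2·934 = 436
Change in J: 436 − (-17495) = 17931

17931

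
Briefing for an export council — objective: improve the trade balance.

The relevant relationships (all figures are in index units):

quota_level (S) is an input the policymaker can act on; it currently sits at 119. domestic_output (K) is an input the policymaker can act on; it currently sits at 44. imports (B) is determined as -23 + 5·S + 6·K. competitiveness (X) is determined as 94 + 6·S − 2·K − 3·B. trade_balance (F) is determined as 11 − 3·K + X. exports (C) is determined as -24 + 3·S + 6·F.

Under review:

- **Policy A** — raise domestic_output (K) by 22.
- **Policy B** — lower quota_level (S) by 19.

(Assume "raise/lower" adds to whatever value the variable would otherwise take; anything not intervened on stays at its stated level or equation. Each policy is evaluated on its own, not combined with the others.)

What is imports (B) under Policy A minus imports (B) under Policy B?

Policy A (K + 22):
  S = 119
  K = 44 + 22 = 66
  B = -23 + 5·119 + 6·66 = 968
Policy B (S − 19):
  S = 119 − 19 = 100
  K = 44
  B = -23 + 5·100 + 6·44 = 741
B: 968 − 741 = 227

227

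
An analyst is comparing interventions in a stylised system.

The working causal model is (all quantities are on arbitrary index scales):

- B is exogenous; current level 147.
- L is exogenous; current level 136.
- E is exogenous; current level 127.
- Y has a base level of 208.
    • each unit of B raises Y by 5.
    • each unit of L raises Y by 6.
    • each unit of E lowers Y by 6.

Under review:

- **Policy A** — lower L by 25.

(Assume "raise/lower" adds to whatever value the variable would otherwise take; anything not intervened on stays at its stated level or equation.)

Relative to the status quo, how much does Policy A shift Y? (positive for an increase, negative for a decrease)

Baseline:
  B = 147
  L = 136
  E = 127
  Y = 208 + 5·147 + 6·136 − 6·127 = 997
Policy A (L − 25):
  B = 147
  L = 136 − 25 = 111
  E = 127
  Y = 208 + 5·147 + 6·111 − 6·127 = 847
Change in Y: 847 − 997 = -150

-150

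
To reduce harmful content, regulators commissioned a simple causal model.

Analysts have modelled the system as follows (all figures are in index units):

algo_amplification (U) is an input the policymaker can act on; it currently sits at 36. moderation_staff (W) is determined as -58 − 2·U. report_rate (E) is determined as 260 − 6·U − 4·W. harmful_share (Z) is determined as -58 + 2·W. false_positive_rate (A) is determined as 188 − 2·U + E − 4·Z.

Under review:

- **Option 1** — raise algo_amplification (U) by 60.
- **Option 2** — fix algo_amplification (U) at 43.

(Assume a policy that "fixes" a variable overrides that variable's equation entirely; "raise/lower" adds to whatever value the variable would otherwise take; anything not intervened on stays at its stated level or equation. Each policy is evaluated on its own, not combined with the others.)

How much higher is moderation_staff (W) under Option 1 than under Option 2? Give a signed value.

Option 1 (U + 60):
  U = 36 + 60 = 96
  W = -58 − 2·96 = -250
Option 2 (U := 43):
  U = 43
  W = -58 − 2·43 = -144
W: -250 − (-144) = -106

-106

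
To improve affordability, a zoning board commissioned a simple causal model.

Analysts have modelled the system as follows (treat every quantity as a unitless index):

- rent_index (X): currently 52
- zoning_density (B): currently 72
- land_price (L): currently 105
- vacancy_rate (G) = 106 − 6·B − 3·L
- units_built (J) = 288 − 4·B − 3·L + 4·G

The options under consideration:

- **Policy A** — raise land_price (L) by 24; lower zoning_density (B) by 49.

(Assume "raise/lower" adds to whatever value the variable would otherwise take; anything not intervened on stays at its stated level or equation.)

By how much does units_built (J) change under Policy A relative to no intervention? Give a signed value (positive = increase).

1012

Baseline:
  B = 72
  L = 105
  G = 106 − 6·72 − 3·105 = -641
  J = 288 − 4·72 − 3·105 + 4·(-641) = -2879
Policy A (L + 24, B − 49):
  B = 72 − 49 = 23
  L = 105 + 24 = 129
  G = 106 − 6·23 − 3·129 = -419
  J = 288 − 4·23 − 3·129 + 4·(-419) = -1867
Change in J: -1867 − (-2879) = 1012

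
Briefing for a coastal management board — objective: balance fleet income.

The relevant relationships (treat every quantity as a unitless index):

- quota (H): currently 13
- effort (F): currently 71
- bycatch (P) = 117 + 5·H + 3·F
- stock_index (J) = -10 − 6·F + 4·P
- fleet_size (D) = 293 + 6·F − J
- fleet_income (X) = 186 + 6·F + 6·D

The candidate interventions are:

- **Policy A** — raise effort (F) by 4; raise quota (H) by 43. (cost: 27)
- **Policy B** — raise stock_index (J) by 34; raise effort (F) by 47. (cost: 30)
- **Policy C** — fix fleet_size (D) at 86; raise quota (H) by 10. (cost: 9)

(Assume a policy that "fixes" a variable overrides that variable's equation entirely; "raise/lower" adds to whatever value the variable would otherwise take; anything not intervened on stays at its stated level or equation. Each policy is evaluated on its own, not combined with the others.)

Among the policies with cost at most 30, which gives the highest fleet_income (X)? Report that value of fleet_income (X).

Policy A (F + 4, H + 43):
  H = 13 + 43 = 56
  F = 71 + 4 = 75
  P = 117 + 5·56 + 3·75 = 622
  J = -10 − 6·75 + 4·622 = 2028
  D = 293 + 6·75 − 2028 = -1285
  X = 186 + 6·75 + 6·(-1285) = -7074
Policy B (J + 34, F + 47):
  H = 13
  F = 71 + 47 = 118
  P = 117 + 5·13 + 3·118 = 536
  J = -10 − 6·118 + 4·536 (+34 from intervention) = 1460
  D = 293 + 6·118 − 1460 = -459
  X = 186 + 6·118 + 6·(-459) = -1860
Policy C (D := 86, H + 10):
  H = 13 + 10 = 23
  F = 71
  P = 117 + 5·23 + 3·71 = 445
  J = -10 − 6·71 + 4·445 = 1344
  D = 86
  X = 186 + 6·71 + 6·86 = 1128
Comparing — Policy A: X=-7074, Policy B: X=-1860, Policy C: X=1128. Highest is 1128 (Policy C).

1128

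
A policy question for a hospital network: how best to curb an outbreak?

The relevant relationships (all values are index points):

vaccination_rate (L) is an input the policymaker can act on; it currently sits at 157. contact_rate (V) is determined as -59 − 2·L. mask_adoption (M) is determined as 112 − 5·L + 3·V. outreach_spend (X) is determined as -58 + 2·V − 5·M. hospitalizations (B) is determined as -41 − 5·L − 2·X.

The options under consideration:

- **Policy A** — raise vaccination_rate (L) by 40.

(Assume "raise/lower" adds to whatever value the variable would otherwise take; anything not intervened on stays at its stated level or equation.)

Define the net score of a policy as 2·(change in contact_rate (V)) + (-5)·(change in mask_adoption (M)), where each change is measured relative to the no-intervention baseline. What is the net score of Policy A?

Baseline:
  L = 157
  V = -59 − 2·157 = -373
  M = 112 − 5·157 + 3·(-373) = -1792
Policy A (L + 40):
  L = 157 + 40 = 197
  V = -59 − 2·197 = -453
  M = 112 − 5·197 + 3·(-453) = -2232
ΔV = -453 − (-373) = -80; ΔM = -2232 − (-1792) = -440
Score = 2·(-80) + (-5)·(-440) = 2040

2040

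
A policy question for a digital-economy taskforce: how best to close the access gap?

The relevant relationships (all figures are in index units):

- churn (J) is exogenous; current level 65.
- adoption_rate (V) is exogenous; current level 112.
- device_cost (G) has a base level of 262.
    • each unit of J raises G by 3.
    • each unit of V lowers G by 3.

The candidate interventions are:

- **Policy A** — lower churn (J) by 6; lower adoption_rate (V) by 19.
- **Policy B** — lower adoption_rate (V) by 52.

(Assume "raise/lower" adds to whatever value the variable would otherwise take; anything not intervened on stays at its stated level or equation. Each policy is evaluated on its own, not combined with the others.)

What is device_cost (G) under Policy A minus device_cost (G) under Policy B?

Policy A (J − 6, V − 19):
  J = 65 − 6 = 59
  V = 112 − 19 = 93
  G = 262 + 3·59 − 3·93 = 160
Policy B (V − 52):
  J = 65
  V = 112 − 52 = 60
  G = 262 + 3·65 − 3·60 = 277
G: 160 − 277 = -117

-117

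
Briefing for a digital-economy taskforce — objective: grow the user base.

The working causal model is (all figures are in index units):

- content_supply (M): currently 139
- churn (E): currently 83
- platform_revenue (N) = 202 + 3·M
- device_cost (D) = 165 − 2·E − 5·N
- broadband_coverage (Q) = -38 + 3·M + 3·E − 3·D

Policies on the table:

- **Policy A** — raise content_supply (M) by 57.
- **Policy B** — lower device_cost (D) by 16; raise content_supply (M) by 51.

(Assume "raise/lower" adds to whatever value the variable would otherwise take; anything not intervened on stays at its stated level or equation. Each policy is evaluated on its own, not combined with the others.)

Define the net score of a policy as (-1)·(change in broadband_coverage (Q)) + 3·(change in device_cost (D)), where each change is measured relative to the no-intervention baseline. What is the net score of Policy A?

-5301

Baseline:
  M = 139
  E = 83
  N = 202 + 3·139 = 619
  D = 165 − 2·83 − 5·619 = -3096
  Q = -38 + 3·139 + 3·83 − 3·(-3096) = 9916
Policy A (M + 57):
  M = 139 + 57 = 196
  E = 83
  N = 202 + 3·196 = 790
  D = 165 − 2·83 − 5·790 = -3951
  Q = -38 + 3·196 + 3·83 − 3·(-3951) = 12652
ΔQ = 12652 − 9916 = 2736; ΔD = -3951 − (-3096) = -855
Score = (-1)·2736 + 3·(-855) = -5301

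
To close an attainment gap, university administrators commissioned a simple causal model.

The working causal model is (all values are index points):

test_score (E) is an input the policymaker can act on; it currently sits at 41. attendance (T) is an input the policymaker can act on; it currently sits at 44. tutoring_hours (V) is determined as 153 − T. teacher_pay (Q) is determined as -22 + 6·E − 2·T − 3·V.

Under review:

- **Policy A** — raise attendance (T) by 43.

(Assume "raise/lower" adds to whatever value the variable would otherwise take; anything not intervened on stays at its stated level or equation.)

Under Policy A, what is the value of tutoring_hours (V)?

66

Policy A (T + 43):
  T = 44 + 43 = 87
  V = 153 − 87 = 66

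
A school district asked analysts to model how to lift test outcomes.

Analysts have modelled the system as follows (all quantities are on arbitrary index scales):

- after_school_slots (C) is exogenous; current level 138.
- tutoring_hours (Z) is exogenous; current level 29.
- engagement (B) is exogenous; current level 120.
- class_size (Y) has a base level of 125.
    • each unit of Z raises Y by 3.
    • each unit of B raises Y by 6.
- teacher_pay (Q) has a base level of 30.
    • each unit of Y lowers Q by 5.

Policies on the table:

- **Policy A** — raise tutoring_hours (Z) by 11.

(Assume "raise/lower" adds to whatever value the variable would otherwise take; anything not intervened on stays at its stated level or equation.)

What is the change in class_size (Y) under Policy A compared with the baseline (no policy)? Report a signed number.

Baseline:
  Z = 29
  B = 120
  Y = 125 + 3·29 + 6·120 = 932
Policy A (Z + 11):
  Z = 29 + 11 = 40
  B = 120
  Y = 125 + 3·40 + 6·120 = 965
Change in Y: 965 − 932 = 33

33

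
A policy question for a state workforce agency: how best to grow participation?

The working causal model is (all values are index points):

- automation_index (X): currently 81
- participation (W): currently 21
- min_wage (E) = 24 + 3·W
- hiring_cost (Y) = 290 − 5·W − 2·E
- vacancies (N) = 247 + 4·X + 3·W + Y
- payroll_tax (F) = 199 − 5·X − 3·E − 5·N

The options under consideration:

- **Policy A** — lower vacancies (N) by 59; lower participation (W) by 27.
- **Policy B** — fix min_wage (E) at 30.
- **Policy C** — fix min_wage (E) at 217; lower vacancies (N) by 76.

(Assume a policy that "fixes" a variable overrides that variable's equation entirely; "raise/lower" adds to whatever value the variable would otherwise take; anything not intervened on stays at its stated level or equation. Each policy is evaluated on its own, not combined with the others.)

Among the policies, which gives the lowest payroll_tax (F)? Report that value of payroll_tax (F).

Policy A (N − 59, W − 27):
  X = 81
  W = 21 − 27 = -6
  E = 24 + 3·(-6) = 6
  Y = 290 − 5·(-6) − 2·6 = 308
  N = 247 + 4·81 + 3·(-6) + 308 (−59 from intervention) = 802
  F = 199 − 5·81 − 3·6 − 5·802 = -4234
Policy B (E := 30):
  X = 81
  W = 21
  E = 30
  Y = 290 − 5·21 − 2·30 = 125
  N = 247 + 4·81 + 3·21 + 125 = 759
  F = 199 − 5·81 − 3·30 − 5·759 = -4091
Policy C (E := 217, N − 76):
  X = 81
  W = 21
  E = 217
  Y = 290 − 5·21 − 2·217 = -249
  N = 247 + 4·81 + 3·21 + (-249) (−76 from intervention) = 309
  F = 199 − 5·81 − 3·217 − 5·309 = -2402
Comparing — Policy A: F=-4234, Policy B: F=-4091, Policy C: F=-2402. Lowest is -4234 (Policy A).

-4234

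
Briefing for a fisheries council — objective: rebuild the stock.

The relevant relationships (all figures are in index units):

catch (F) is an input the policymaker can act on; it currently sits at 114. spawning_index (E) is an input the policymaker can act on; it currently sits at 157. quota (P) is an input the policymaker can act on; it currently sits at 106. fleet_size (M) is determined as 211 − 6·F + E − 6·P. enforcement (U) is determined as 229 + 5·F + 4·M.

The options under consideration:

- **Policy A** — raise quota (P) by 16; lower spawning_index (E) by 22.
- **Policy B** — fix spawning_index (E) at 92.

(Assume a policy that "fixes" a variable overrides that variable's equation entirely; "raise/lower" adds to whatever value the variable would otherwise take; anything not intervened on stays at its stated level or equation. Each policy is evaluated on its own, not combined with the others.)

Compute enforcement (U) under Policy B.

Policy B (E := 92):
  F = 114
  E = 92
  P = 106
  M = 211 − 6·114 + 92 − 6·106 = -1017
  U = 229 + 5·114 + 4·(-1017) = -3269

-3269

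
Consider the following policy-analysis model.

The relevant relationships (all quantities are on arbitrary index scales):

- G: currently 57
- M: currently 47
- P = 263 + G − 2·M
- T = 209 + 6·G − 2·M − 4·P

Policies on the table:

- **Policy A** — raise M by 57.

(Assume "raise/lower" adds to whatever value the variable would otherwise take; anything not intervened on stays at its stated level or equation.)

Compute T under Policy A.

Policy A (M + 57):
  G = 57
  M = 47 + 57 = 104
  P = 263 + 57 − 2·104 = 112
  T = 209 + 6·57 − 2·104 − 4·112 = -105

-105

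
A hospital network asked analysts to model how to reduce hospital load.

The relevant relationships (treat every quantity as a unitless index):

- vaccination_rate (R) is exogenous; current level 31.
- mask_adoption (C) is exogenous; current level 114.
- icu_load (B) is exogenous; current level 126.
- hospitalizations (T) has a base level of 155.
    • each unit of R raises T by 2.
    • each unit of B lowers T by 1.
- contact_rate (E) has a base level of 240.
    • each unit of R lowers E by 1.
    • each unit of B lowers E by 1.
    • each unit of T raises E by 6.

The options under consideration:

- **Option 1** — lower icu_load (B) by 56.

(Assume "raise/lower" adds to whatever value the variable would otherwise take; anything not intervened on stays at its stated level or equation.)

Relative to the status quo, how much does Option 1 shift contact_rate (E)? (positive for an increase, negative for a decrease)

392

Baseline:
  R = 31
  B = 126
  T = 155 + 2·31 − 126 = 91
  E = 240 − 31 − 126 + 6·91 = 629
Option 1 (B − 56):
  R = 31
  B = 126 − 56 = 70
  T = 155 + 2·31 − 70 = 147
  E = 240 − 31 − 70 + 6·147 = 1021
Change in E: 1021 − 629 = 392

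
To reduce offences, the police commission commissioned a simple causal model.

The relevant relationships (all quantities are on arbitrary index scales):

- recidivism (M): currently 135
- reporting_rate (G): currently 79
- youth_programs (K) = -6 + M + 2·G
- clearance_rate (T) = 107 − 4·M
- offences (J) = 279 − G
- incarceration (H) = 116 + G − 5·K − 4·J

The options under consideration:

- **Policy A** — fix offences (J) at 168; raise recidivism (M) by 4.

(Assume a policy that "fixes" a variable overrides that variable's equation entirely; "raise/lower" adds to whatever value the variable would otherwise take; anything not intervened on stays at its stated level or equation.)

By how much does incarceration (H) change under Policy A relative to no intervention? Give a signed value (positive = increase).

108

Baseline:
  M = 135
  G = 79
  K = -6 + 135 + 2·79 = 287
  J = 279 − 79 = 200
  H = 116 + 79 − 5·287 − 4·200 = -2040
Policy A (J := 168, M + 4):
  M = 135 + 4 = 139
  G = 79
  K = -6 + 139 + 2·79 = 291
  J = 168
  H = 116 + 79 − 5·291 − 4·168 = -1932
Change in H: -1932 − (-2040) = 108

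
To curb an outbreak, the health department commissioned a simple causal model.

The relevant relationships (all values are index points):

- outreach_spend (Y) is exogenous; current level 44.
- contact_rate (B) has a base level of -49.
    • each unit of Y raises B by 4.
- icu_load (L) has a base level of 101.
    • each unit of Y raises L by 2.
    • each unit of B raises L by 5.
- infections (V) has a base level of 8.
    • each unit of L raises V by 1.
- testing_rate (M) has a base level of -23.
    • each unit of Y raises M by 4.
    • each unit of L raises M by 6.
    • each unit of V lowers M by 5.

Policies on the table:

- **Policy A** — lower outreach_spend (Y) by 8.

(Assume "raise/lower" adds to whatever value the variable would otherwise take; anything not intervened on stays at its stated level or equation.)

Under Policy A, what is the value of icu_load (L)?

Policy A (Y − 8):
  Y = 44 − 8 = 36
  B = -49 + 4·36 = 95
  L = 101 + 2·36 + 5·95 = 648

648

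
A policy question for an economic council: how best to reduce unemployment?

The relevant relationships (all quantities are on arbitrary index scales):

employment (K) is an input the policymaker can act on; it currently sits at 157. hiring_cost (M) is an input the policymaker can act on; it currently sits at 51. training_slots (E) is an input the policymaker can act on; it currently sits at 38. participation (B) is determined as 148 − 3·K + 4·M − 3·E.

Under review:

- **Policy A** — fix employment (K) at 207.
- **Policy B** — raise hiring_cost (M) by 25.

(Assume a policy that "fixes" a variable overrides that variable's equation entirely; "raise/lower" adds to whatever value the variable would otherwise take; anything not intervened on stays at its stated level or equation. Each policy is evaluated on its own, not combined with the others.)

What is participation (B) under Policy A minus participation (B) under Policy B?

-250

Policy A (K := 207):
  K = 207
  M = 51
  E = 38
  B = 148 − 3·207 + 4·51 − 3·38 = -383
Policy B (M + 25):
  K = 157
  M = 51 + 25 = 76
  E = 38
  B = 148 − 3·157 + 4·76 − 3·38 = -133
B: -383 − (-133) = -250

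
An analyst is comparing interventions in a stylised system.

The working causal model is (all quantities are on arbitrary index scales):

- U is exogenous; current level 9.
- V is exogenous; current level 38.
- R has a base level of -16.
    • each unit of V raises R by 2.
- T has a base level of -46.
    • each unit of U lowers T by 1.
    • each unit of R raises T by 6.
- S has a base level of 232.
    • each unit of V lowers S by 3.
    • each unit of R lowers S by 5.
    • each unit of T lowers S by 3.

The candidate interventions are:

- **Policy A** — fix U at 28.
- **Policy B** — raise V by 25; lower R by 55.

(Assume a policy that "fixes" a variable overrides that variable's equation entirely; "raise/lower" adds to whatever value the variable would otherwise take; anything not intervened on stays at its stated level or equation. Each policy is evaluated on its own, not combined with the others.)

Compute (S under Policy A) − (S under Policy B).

17

Policy A (U := 28):
  U = 28
  V = 38
  R = -16 + 2·38 = 60
  T = -46 − 28 + 6·60 = 286
  S = 232 − 3·38 − 5·60 − 3·286 = -1040
Policy B (V + 25, R − 55):
  U = 9
  V = 38 + 25 = 63
  R = -16 + 2·63 (−55 from intervention) = 55
  T = -46 − 9 + 6·55 = 275
  S = 232 − 3·63 − 5·55 − 3·275 = -1057
S: -1040 − (-1057) = 17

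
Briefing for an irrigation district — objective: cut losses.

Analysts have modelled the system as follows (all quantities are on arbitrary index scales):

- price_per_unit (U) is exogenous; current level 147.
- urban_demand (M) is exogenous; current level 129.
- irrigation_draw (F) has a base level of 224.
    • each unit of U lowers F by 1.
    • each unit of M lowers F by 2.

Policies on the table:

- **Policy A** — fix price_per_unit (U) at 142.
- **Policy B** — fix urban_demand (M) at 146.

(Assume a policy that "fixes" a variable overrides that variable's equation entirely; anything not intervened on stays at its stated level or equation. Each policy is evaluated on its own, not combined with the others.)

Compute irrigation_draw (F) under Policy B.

-215

Policy B (M := 146):
  U = 147
  M = 146
  F = 224 − 147 − 2·146 = -215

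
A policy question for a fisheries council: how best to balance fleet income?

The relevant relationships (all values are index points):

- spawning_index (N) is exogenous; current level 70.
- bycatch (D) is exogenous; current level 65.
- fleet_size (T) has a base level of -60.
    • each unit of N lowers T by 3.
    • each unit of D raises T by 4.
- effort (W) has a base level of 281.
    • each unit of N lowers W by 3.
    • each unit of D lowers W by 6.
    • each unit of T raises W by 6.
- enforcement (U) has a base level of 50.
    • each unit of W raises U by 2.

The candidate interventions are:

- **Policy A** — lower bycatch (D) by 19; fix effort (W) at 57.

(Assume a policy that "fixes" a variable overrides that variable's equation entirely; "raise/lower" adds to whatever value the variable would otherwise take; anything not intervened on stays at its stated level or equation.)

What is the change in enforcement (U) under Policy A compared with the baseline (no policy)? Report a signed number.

872

Baseline:
  N = 70
  D = 65
  T = -60 − 3·70 + 4·65 = -10
  W = 281 − 3·70 − 6·65 + 6·(-10) = -379
  U = 50 + 2·(-379) = -708
Policy A (D − 19, W := 57):
  N = 70
  D = 65 − 19 = 46
  T = -60 − 3·70 + 4·46 = -86
  W = 57
  U = 50 + 2·57 = 164
Change in U: 164 − (-708) = 872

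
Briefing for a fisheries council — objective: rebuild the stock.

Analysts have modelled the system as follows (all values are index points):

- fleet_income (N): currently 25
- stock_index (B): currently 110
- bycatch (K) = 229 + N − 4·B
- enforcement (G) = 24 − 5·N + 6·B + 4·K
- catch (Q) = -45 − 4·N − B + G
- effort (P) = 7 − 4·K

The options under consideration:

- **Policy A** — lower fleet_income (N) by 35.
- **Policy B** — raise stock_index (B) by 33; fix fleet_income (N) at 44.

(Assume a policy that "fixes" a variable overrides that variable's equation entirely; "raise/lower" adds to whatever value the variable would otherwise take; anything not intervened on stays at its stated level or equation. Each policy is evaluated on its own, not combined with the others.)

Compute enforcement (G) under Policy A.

Policy A (N − 35):
  N = 25 − 35 = -10
  B = 110
  K = 229 + (-10) − 4·110 = -221
  G = 24 − 5·(-10) + 6·110 + 4·(-221) = -150

-150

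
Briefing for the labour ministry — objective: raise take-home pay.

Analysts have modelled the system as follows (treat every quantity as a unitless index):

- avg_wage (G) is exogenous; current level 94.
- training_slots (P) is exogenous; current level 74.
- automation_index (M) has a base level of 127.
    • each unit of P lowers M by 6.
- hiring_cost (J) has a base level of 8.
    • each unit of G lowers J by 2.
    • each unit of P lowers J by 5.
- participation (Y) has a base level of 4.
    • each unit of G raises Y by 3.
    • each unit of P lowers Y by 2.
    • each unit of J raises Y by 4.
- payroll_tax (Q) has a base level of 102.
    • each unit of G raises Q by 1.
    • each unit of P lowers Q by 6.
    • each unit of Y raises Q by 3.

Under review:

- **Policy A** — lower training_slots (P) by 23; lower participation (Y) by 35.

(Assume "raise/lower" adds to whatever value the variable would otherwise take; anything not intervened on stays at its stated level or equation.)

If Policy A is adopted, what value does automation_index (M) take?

-179

Policy A (P − 23, Y − 35):
  P = 74 − 23 = 51
  M = 127 − 6·51 = -179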